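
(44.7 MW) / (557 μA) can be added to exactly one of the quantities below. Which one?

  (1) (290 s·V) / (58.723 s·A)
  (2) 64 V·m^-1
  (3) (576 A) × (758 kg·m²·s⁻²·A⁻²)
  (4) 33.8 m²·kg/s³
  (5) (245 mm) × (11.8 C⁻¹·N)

(5)

Reference: [kg·m²·s⁻³] / [A] = kg·m²·s⁻³·A⁻¹.
Each option:
  (1) [kg·m²·s⁻²·A⁻¹] / [s·A] = kg·m²·s⁻³·A⁻²
  (2) V·m⁻¹ = J·C⁻¹·m⁻¹ = kg·m·s⁻³·A⁻¹
  (3) [A] · [kg·m²·s⁻²·A⁻²] = kg·m²·s⁻²·A⁻¹
  (4) kg·m²·s⁻³
  (5) [m] · [kg·m·s⁻³·A⁻¹] = kg·m²·s⁻³·A⁻¹  ← same
Only (5) matches kg·m²·s⁻³·A⁻¹.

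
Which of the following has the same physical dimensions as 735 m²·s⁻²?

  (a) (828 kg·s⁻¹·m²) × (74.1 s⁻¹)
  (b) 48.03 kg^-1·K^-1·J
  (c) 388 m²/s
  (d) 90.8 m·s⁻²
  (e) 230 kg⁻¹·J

Reference: m²·s⁻².
Each option:
  (a) [kg·m²·s⁻¹] · [s⁻¹] = kg·m²·s⁻²
  (b) J·kg⁻¹·K⁻¹ = N·m·kg⁻¹·K⁻¹ = m²·s⁻²·K⁻¹
  (c) m²·s⁻¹
  (d) m·s⁻²
  (e) J·kg⁻¹ = N·m·kg⁻¹ = m²·s⁻²  ← same
Only (e) matches m²·s⁻².

(e)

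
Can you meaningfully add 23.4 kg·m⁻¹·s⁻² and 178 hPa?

In SI base units:
  23.4 kg·m⁻¹·s⁻²:  kg·m⁻¹·s⁻²
  178 hPa:  Pa = N·m⁻² = kg·m⁻¹·s⁻²
Both are kg·m⁻¹·s⁻², so they have the same dimensions and can be added.

Yes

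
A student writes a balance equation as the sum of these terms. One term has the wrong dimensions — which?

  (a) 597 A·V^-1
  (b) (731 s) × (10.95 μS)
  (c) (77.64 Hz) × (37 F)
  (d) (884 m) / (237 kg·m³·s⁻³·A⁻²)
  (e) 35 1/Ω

Dimensions:
  (a) A·V⁻¹ = A·(J·C⁻¹)⁻¹ = kg⁻¹·m⁻²·s³·A²
  (b) [s] · [kg⁻¹·m⁻²·s³·A²] = kg⁻¹·m⁻²·s⁴·A²
  (c) [s⁻¹] · [kg⁻¹·m⁻²·s⁴·A²] = kg⁻¹·m⁻²·s³·A²
  (d) [m] / [kg·m³·s⁻³·A⁻²] = kg⁻¹·m⁻²·s³·A²
  (e) Ω⁻¹ = (V·A⁻¹)⁻¹ = kg⁻¹·m⁻²·s³·A²
All reduce to kg⁻¹·m⁻²·s³·A² except (b), which is kg⁻¹·m⁻²·s⁴·A².

(b)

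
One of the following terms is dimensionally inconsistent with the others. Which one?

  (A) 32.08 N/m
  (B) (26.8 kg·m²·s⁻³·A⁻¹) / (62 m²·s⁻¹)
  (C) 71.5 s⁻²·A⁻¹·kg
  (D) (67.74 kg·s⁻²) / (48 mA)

In SI base units:
  (A) N·m⁻¹ = kg·m·s⁻²·m⁻¹ = kg·s⁻²
  (B) [kg·m²·s⁻³·A⁻¹] / [m²·s⁻¹] = kg·s⁻²·A⁻¹
  (C) kg·s⁻²·A⁻¹
  (D) [kg·s⁻²] / [A] = kg·s⁻²·A⁻¹
All reduce to kg·s⁻²·A⁻¹ except (A), which is kg·s⁻².

(A)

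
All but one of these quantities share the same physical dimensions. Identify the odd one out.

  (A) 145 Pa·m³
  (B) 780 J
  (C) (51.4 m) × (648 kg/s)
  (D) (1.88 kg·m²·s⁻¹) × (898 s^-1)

(C)

In SI base units:
  (A) Pa·m³ = N·m⁻²·m³ = kg·m²·s⁻²
  (B) J = N·m = kg·m²·s⁻²
  (C) [m] · [kg·s⁻¹] = kg·m·s⁻¹
  (D) [kg·m²·s⁻¹] · [s⁻¹] = kg·m²·s⁻²
All reduce to kg·m²·s⁻² except (C), which is kg·m·s⁻¹.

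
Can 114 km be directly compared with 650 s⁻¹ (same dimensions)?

Dimensions:
  114 km:  m
  650 s⁻¹:  s⁻¹
m ≠ s⁻¹, so they cannot be added.

No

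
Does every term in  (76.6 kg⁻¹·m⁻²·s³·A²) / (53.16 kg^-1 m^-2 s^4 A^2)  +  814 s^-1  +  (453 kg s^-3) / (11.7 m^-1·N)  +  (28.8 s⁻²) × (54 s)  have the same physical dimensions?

Reduce each to base SI dimensions:
  (76.6 kg⁻¹·m⁻²·s³·A²) / (53.16 kg^-1 m^-2 s^4 A^2):  [kg⁻¹·m⁻²·s³·A²] / [kg⁻¹·m⁻²·s⁴·A²] = s⁻¹
  814 s^-1:  s⁻¹
  (453 kg s^-3) / (11.7 m^-1·N):  [kg·s⁻³] / [kg·s⁻²] = s⁻¹
  (28.8 s⁻²) × (54 s):  [s⁻²] · [s] = s⁻¹
Every term reduces to s⁻¹.

Yes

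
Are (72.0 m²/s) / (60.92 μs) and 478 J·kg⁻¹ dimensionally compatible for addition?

Yes

Expand each in SI base units:
  (72.0 m²/s) / (60.92 μs):  [m²·s⁻¹] / [s] = m²·s⁻²
  478 J·kg⁻¹:  J·kg⁻¹ = N·m·kg⁻¹ = m²·s⁻²
Both are m²·s⁻², so they have the same dimensions and can be added.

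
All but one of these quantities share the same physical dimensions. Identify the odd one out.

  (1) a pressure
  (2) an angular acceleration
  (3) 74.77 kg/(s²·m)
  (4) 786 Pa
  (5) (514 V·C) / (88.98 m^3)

In SI base units:
  (1) [pressure] = kg·m⁻¹·s⁻²
  (2) [angular acceleration] = s⁻²
  (3) kg·m⁻¹·s⁻²
  (4) Pa = N·m⁻² = kg·m⁻¹·s⁻²
  (5) [kg·m²·s⁻²] / [m³] = kg·m⁻¹·s⁻²
All reduce to kg·m⁻¹·s⁻² except (2), which is s⁻².

(2)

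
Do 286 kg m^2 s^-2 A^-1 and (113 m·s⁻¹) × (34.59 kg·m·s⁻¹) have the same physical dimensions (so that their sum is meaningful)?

Dimensions:
  286 kg m^2 s^-2 A^-1:  kg·m²·s⁻²·A⁻¹
  (113 m·s⁻¹) × (34.59 kg·m·s⁻¹):  [m·s⁻¹] · [kg·m·s⁻¹] = kg·m²·s⁻²
kg·m²·s⁻²·A⁻¹ ≠ kg·m²·s⁻², so they cannot be added.

No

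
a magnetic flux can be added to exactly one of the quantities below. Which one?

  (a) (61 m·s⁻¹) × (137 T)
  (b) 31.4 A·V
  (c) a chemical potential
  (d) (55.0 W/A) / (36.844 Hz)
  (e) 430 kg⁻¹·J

Reference: [magnetic flux] = kg·m²·s⁻²·A⁻¹.
Each option:
  (a) [m·s⁻¹] · [kg·s⁻²·A⁻¹] = kg·m·s⁻³·A⁻¹
  (b) V·A = J·C⁻¹·A = kg·m²·s⁻³
  (c) [chemical potential] = kg·m²·s⁻²·mol⁻¹
  (d) [kg·m²·s⁻³·A⁻¹] / [s⁻¹] = kg·m²·s⁻²·A⁻¹  ← same
  (e) J·kg⁻¹ = N·m·kg⁻¹ = m²·s⁻²
Only (d) matches kg·m²·s⁻²·A⁻¹.

(d)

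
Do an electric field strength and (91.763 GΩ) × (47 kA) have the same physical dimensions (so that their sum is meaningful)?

No

Dimensions:
  an electric field strength:  [electric field strength] = kg·m·s⁻³·A⁻¹
  (91.763 GΩ) × (47 kA):  [kg·m²·s⁻³·A⁻²] · [A] = kg·m²·s⁻³·A⁻¹
kg·m·s⁻³·A⁻¹ ≠ kg·m²·s⁻³·A⁻¹, so they cannot be added.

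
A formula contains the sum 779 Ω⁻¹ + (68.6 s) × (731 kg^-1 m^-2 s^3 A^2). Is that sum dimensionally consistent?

No

In SI base units:
  779 Ω⁻¹:  Ω⁻¹ = (V·A⁻¹)⁻¹ = kg⁻¹·m⁻²·s³·A²
  (68.6 s) × (731 kg^-1 m^-2 s^3 A^2):  [s] · [kg⁻¹·m⁻²·s³·A²] = kg⁻¹·m⁻²·s⁴·A²
kg⁻¹·m⁻²·s³·A² ≠ kg⁻¹·m⁻²·s⁴·A², so they cannot be added.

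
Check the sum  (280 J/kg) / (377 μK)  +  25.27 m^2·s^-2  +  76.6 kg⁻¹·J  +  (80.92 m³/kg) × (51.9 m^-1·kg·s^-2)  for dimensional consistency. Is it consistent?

Expand each in SI base units:
  (280 J/kg) / (377 μK):  [m²·s⁻²] / [K] = m²·s⁻²·K⁻¹
  25.27 m^2·s^-2:  m²·s⁻²
  76.6 kg⁻¹·J:  J·kg⁻¹ = N·m·kg⁻¹ = m²·s⁻²
  (80.92 m³/kg) × (51.9 m^-1·kg·s^-2):  [kg⁻¹·m³] · [kg·m⁻¹·s⁻²] = m²·s⁻²
The terms do not share a single dimension (m²·s⁻² vs m²·s⁻²·K⁻¹).

No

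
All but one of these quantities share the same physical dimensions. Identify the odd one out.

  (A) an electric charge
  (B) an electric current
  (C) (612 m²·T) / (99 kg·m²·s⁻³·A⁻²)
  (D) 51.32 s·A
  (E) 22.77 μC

Dimensions:
  (A) [electric charge] = s·A
  (B) [electric current] = A
  (C) [kg·m²·s⁻²·A⁻¹] / [kg·m²·s⁻³·A⁻²] = s·A
  (D) A·s = s·A
  (E) C = s·A
All reduce to s·A except (B), which is A.

(B)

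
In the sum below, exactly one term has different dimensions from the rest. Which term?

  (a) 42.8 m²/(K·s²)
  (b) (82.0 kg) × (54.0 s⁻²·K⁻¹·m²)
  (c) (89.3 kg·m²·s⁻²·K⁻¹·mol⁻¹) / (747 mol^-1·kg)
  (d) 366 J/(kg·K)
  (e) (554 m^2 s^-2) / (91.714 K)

(b)

Dimensions:
  (a) m²·s⁻²·K⁻¹
  (b) [kg] · [m²·s⁻²·K⁻¹] = kg·m²·s⁻²·K⁻¹
  (c) [kg·m²·s⁻²·K⁻¹·mol⁻¹] / [kg·mol⁻¹] = m²·s⁻²·K⁻¹
  (d) J·kg⁻¹·K⁻¹ = N·m·kg⁻¹·K⁻¹ = m²·s⁻²·K⁻¹
  (e) [m²·s⁻²] / [K] = m²·s⁻²·K⁻¹
All reduce to m²·s⁻²·K⁻¹ except (b), which is kg·m²·s⁻²·K⁻¹.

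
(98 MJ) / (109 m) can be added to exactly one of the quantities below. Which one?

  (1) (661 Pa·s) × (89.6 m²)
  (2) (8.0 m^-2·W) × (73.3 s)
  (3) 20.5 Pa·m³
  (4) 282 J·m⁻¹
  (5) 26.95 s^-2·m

Reference: [kg·m²·s⁻²] / [m] = kg·m·s⁻².
Each option:
  (1) [kg·m⁻¹·s⁻¹] · [m²] = kg·m·s⁻¹
  (2) [kg·s⁻³] · [s] = kg·s⁻²
  (3) Pa·m³ = N·m⁻²·m³ = kg·m²·s⁻²
  (4) J·m⁻¹ = N·m·m⁻¹ = kg·m·s⁻²  ← same
  (5) m·s⁻²
Only (4) matches kg·m·s⁻².

(4)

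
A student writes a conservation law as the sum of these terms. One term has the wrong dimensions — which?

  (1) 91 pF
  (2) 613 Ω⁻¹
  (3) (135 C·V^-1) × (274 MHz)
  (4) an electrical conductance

(1)

Work out the base dimensions of each:
  (1) F = C·V⁻¹ = kg⁻¹·m⁻²·s⁴·A²
  (2) Ω⁻¹ = (V·A⁻¹)⁻¹ = kg⁻¹·m⁻²·s³·A²
  (3) [kg⁻¹·m⁻²·s⁴·A²] · [s⁻¹] = kg⁻¹·m⁻²·s³·A²
  (4) [electrical conductance] = kg⁻¹·m⁻²·s³·A²
All reduce to kg⁻¹·m⁻²·s³·A² except (1), which is kg⁻¹·m⁻²·s⁴·A².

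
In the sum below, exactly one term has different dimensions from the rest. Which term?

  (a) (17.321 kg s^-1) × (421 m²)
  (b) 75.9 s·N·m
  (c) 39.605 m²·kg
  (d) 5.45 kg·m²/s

Work out the base dimensions of each:
  (a) [kg·s⁻¹] · [m²] = kg·m²·s⁻¹
  (b) N·m·s = kg·m·s⁻²·m·s = kg·m²·s⁻¹
  (c) kg·m²
  (d) kg·m²·s⁻¹
All reduce to kg·m²·s⁻¹ except (c), which is kg·m².

(c)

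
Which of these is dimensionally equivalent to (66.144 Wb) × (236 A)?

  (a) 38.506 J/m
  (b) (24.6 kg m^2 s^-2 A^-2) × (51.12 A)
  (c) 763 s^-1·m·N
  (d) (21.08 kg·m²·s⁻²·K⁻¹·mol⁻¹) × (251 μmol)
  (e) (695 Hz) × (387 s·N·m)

(e)

Reference: [kg·m²·s⁻²·A⁻¹] · [A] = kg·m²·s⁻².
Each option:
  (a) J·m⁻¹ = N·m·m⁻¹ = kg·m·s⁻²
  (b) [kg·m²·s⁻²·A⁻²] · [A] = kg·m²·s⁻²·A⁻¹
  (c) N·m·s⁻¹ = kg·m·s⁻²·m·s⁻¹ = kg·m²·s⁻³
  (d) [kg·m²·s⁻²·K⁻¹·mol⁻¹] · [mol] = kg·m²·s⁻²·K⁻¹
  (e) [s⁻¹] · [kg·m²·s⁻¹] = kg·m²·s⁻²  ← same
Only (e) matches kg·m²·s⁻².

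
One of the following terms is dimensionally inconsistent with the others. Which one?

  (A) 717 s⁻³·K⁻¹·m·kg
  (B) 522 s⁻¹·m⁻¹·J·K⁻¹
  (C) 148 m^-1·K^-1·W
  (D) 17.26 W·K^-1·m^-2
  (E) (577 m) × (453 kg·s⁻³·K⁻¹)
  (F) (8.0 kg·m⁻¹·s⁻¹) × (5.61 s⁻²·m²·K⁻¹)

(D)

Reduce each to base SI dimensions:
  (A) kg·m·s⁻³·K⁻¹
  (B) J·s⁻¹·m⁻¹·K⁻¹ = N·m·s⁻¹·m⁻¹·K⁻¹ = kg·m·s⁻³·K⁻¹
  (C) W·m⁻¹·K⁻¹ = J·s⁻¹·m⁻¹·K⁻¹ = kg·m·s⁻³·K⁻¹
  (D) W·m⁻²·K⁻¹ = J·s⁻¹·m⁻²·K⁻¹ = kg·s⁻³·K⁻¹
  (E) [m] · [kg·s⁻³·K⁻¹] = kg·m·s⁻³·K⁻¹
  (F) [kg·m⁻¹·s⁻¹] · [m²·s⁻²·K⁻¹] = kg·m·s⁻³·K⁻¹
All reduce to kg·m·s⁻³·K⁻¹ except (D), which is kg·s⁻³·K⁻¹.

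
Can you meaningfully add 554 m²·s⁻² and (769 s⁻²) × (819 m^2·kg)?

No

Expand each in SI base units:
  554 m²·s⁻²:  m²·s⁻²
  (769 s⁻²) × (819 m^2·kg):  [s⁻²] · [kg·m²] = kg·m²·s⁻²
m²·s⁻² ≠ kg·m²·s⁻², so they cannot be added.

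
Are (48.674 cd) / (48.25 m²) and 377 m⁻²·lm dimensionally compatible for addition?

In SI base units:
  (48.674 cd) / (48.25 m²):  [cd] / [m²] = m⁻²·cd
  377 m⁻²·lm:  lm·m⁻² = cd·m⁻² = m⁻²·cd
Both are m⁻²·cd, so they have the same dimensions and can be added.

Yes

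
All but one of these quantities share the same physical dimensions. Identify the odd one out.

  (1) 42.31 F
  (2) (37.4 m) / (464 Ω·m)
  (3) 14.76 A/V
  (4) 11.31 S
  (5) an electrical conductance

(1)

Reduce each to base SI dimensions:
  (1) F = C·V⁻¹ = kg⁻¹·m⁻²·s⁴·A²
  (2) [m] / [kg·m³·s⁻³·A⁻²] = kg⁻¹·m⁻²·s³·A²
  (3) A·V⁻¹ = A·(J·C⁻¹)⁻¹ = kg⁻¹·m⁻²·s³·A²
  (4) S = Ω⁻¹ = kg⁻¹·m⁻²·s³·A²
  (5) [electrical conductance] = kg⁻¹·m⁻²·s³·A²
All reduce to kg⁻¹·m⁻²·s³·A² except (1), which is kg⁻¹·m⁻²·s⁴·A².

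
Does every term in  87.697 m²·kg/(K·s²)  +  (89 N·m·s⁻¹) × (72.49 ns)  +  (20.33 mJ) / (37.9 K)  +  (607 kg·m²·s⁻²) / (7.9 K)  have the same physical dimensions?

No

Dimensions:
  87.697 m²·kg/(K·s²):  kg·m²·s⁻²·K⁻¹
  (89 N·m·s⁻¹) × (72.49 ns):  [kg·m²·s⁻³] · [s] = kg·m²·s⁻²
  (20.33 mJ) / (37.9 K):  [kg·m²·s⁻²] / [K] = kg·m²·s⁻²·K⁻¹
  (607 kg·m²·s⁻²) / (7.9 K):  [kg·m²·s⁻²] / [K] = kg·m²·s⁻²·K⁻¹
The terms do not share a single dimension (kg·m²·s⁻² vs kg·m²·s⁻²·K⁻¹).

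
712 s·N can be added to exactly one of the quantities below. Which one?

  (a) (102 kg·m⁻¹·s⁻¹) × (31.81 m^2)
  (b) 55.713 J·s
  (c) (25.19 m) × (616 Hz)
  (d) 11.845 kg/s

(a)

Reference: N·s = kg·m·s⁻²·s = kg·m·s⁻¹.
Each option:
  (a) [kg·m⁻¹·s⁻¹] · [m²] = kg·m·s⁻¹  ← same
  (b) J·s = N·m·s = kg·m²·s⁻¹
  (c) [m] · [s⁻¹] = m·s⁻¹
  (d) kg·s⁻¹
Only (a) matches kg·m·s⁻¹.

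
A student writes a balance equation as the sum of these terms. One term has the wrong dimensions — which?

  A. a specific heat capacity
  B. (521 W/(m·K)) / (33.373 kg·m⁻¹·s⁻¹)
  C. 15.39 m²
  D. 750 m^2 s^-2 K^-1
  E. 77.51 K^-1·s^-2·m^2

Reduce each to base SI dimensions:
  A. [specific heat capacity] = m²·s⁻²·K⁻¹
  B. [kg·m·s⁻³·K⁻¹] / [kg·m⁻¹·s⁻¹] = m²·s⁻²·K⁻¹
  C. m²
  D. m²·s⁻²·K⁻¹
  E. m²·s⁻²·K⁻¹
All reduce to m²·s⁻²·K⁻¹ except C., which is m².

C.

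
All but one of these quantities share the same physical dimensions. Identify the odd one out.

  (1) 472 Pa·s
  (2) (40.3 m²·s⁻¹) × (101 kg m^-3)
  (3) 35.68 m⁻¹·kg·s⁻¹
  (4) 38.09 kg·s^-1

Expand each in SI base units:
  (1) Pa·s = N·m⁻²·s = kg·m⁻¹·s⁻¹
  (2) [m²·s⁻¹] · [kg·m⁻³] = kg·m⁻¹·s⁻¹
  (3) kg·m⁻¹·s⁻¹
  (4) kg·s⁻¹
All reduce to kg·m⁻¹·s⁻¹ except (4), which is kg·s⁻¹.

(4)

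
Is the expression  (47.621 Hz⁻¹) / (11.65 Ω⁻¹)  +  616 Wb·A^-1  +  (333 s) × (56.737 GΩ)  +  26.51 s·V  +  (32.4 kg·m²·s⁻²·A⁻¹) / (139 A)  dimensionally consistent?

Dimensions:
  (47.621 Hz⁻¹) / (11.65 Ω⁻¹):  [s] / [kg⁻¹·m⁻²·s³·A²] = kg·m²·s⁻²·A⁻²
  616 Wb·A^-1:  Wb·A⁻¹ = V·s·A⁻¹ = kg·m²·s⁻²·A⁻²
  (333 s) × (56.737 GΩ):  [s] · [kg·m²·s⁻³·A⁻²] = kg·m²·s⁻²·A⁻²
  26.51 s·V:  V·s = J·C⁻¹·s = kg·m²·s⁻²·A⁻¹
  (32.4 kg·m²·s⁻²·A⁻¹) / (139 A):  [kg·m²·s⁻²·A⁻¹] / [A] = kg·m²·s⁻²·A⁻²
The terms do not share a single dimension (kg·m²·s⁻²·A⁻² vs kg·m²·s⁻²·A⁻¹).

No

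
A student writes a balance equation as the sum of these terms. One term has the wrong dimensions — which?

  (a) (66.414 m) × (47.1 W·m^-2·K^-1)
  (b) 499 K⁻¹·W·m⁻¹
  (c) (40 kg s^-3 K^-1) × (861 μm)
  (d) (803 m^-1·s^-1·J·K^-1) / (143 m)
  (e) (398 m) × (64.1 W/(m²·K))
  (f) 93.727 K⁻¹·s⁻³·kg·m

(d)

In SI base units:
  (a) [m] · [kg·s⁻³·K⁻¹] = kg·m·s⁻³·K⁻¹
  (b) W·m⁻¹·K⁻¹ = J·s⁻¹·m⁻¹·K⁻¹ = kg·m·s⁻³·K⁻¹
  (c) [kg·s⁻³·K⁻¹] · [m] = kg·m·s⁻³·K⁻¹
  (d) [kg·m·s⁻³·K⁻¹] / [m] = kg·s⁻³·K⁻¹
  (e) [m] · [kg·s⁻³·K⁻¹] = kg·m·s⁻³·K⁻¹
  (f) kg·m·s⁻³·K⁻¹
All reduce to kg·m·s⁻³·K⁻¹ except (d), which is kg·s⁻³·K⁻¹.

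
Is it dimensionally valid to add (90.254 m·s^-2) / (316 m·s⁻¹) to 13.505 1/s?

In SI base units:
  (90.254 m·s^-2) / (316 m·s⁻¹):  [m·s⁻²] / [m·s⁻¹] = s⁻¹
  13.505 1/s:  s⁻¹
Both are s⁻¹, so they have the same dimensions and can be added.

Yes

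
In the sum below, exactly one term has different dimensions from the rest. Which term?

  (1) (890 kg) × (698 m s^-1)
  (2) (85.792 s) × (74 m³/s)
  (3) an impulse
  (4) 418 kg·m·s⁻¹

Expand each in SI base units:
  (1) [kg] · [m·s⁻¹] = kg·m·s⁻¹
  (2) [s] · [m³·s⁻¹] = m³
  (3) [impulse] = kg·m·s⁻¹
  (4) kg·m·s⁻¹
All reduce to kg·m·s⁻¹ except (2), which is m³.

(2)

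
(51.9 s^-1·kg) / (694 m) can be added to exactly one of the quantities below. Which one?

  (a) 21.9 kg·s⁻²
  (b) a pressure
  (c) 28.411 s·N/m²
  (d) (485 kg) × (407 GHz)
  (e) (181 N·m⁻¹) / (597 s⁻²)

Reference: [kg·s⁻¹] / [m] = kg·m⁻¹·s⁻¹.
Each option:
  (a) kg·s⁻²
  (b) [pressure] = kg·m⁻¹·s⁻²
  (c) N·s·m⁻² = kg·m·s⁻²·s·m⁻² = kg·m⁻¹·s⁻¹  ← same
  (d) [kg] · [s⁻¹] = kg·s⁻¹
  (e) [kg·s⁻²] / [s⁻²] = kg
Only (c) matches kg·m⁻¹·s⁻¹.

(c)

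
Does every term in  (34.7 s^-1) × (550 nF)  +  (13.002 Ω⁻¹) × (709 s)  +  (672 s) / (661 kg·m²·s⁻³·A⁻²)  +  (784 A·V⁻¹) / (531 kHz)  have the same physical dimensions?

Dimensions:
  (34.7 s^-1) × (550 nF):  [s⁻¹] · [kg⁻¹·m⁻²·s⁴·A²] = kg⁻¹·m⁻²·s³·A²
  (13.002 Ω⁻¹) × (709 s):  [kg⁻¹·m⁻²·s³·A²] · [s] = kg⁻¹·m⁻²·s⁴·A²
  (672 s) / (661 kg·m²·s⁻³·A⁻²):  [s] / [kg·m²·s⁻³·A⁻²] = kg⁻¹·m⁻²·s⁴·A²
  (784 A·V⁻¹) / (531 kHz):  [kg⁻¹·m⁻²·s³·A²] / [s⁻¹] = kg⁻¹·m⁻²·s⁴·A²
The terms do not share a single dimension (kg⁻¹·m⁻²·s³·A² vs kg⁻¹·m⁻²·s⁴·A²).

No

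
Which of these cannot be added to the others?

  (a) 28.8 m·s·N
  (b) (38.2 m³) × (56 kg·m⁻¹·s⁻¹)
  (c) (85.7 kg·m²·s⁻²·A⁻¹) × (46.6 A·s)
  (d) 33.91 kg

(d)

Expand each in SI base units:
  (a) N·m·s = kg·m·s⁻²·m·s = kg·m²·s⁻¹
  (b) [m³] · [kg·m⁻¹·s⁻¹] = kg·m²·s⁻¹
  (c) [kg·m²·s⁻²·A⁻¹] · [s·A] = kg·m²·s⁻¹
  (d) kg
All reduce to kg·m²·s⁻¹ except (d), which is kg.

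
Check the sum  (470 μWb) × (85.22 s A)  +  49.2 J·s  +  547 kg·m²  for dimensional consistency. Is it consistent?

Dimensions:
  (470 μWb) × (85.22 s A):  [kg·m²·s⁻²·A⁻¹] · [s·A] = kg·m²·s⁻¹
  49.2 J·s:  J·s = N·m·s = kg·m²·s⁻¹
  547 kg·m²:  kg·m²
The terms do not share a single dimension (kg·m² vs kg·m²·s⁻¹).

No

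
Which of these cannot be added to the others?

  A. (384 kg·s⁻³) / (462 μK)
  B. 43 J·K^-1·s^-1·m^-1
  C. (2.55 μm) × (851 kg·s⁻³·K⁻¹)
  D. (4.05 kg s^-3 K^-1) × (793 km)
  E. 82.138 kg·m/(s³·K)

A.

Reduce each to base SI dimensions:
  A. [kg·s⁻³] / [K] = kg·s⁻³·K⁻¹
  B. J·s⁻¹·m⁻¹·K⁻¹ = N·m·s⁻¹·m⁻¹·K⁻¹ = kg·m·s⁻³·K⁻¹
  C. [m] · [kg·s⁻³·K⁻¹] = kg·m·s⁻³·K⁻¹
  D. [kg·s⁻³·K⁻¹] · [m] = kg·m·s⁻³·K⁻¹
  E. kg·m·s⁻³·K⁻¹
All reduce to kg·m·s⁻³·K⁻¹ except A., which is kg·s⁻³·K⁻¹.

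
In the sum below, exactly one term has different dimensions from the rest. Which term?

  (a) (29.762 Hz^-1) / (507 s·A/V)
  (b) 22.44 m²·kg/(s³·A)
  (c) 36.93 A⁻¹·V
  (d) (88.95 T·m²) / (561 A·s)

Work out the base dimensions of each:
  (a) [s] / [kg⁻¹·m⁻²·s⁴·A²] = kg·m²·s⁻³·A⁻²
  (b) kg·m²·s⁻³·A⁻¹
  (c) V·A⁻¹ = J·C⁻¹·A⁻¹ = kg·m²·s⁻³·A⁻²
  (d) [kg·m²·s⁻²·A⁻¹] / [s·A] = kg·m²·s⁻³·A⁻²
All reduce to kg·m²·s⁻³·A⁻² except (b), which is kg·m²·s⁻³·A⁻¹.

(b)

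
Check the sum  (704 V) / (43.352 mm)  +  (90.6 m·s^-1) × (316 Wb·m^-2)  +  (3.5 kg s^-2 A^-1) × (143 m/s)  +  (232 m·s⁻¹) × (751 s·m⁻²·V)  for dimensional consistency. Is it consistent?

Yes

Work out the base dimensions of each:
  (704 V) / (43.352 mm):  [kg·m²·s⁻³·A⁻¹] / [m] = kg·m·s⁻³·A⁻¹
  (90.6 m·s^-1) × (316 Wb·m^-2):  [m·s⁻¹] · [kg·s⁻²·A⁻¹] = kg·m·s⁻³·A⁻¹
  (3.5 kg s^-2 A^-1) × (143 m/s):  [kg·s⁻²·A⁻¹] · [m·s⁻¹] = kg·m·s⁻³·A⁻¹
  (232 m·s⁻¹) × (751 s·m⁻²·V):  [m·s⁻¹] · [kg·s⁻²·A⁻¹] = kg·m·s⁻³·A⁻¹
Every term reduces to kg·m·s⁻³·A⁻¹.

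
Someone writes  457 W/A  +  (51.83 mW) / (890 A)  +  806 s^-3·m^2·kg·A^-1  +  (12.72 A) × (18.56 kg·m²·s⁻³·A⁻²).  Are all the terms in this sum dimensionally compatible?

Yes

In SI base units:
  457 W/A:  W·A⁻¹ = J·s⁻¹·A⁻¹ = kg·m²·s⁻³·A⁻¹
  (51.83 mW) / (890 A):  [kg·m²·s⁻³] / [A] = kg·m²·s⁻³·A⁻¹
  806 s^-3·m^2·kg·A^-1:  kg·m²·s⁻³·A⁻¹
  (12.72 A) × (18.56 kg·m²·s⁻³·A⁻²):  [A] · [kg·m²·s⁻³·A⁻²] = kg·m²·s⁻³·A⁻¹
Every term reduces to kg·m²·s⁻³·A⁻¹.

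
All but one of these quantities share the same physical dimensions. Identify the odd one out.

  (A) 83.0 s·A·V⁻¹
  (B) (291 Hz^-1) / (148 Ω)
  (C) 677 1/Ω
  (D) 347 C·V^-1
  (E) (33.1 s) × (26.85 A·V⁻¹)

Work out the base dimensions of each:
  (A) A·s·V⁻¹ = A·s·(J·C⁻¹)⁻¹ = kg⁻¹·m⁻²·s⁴·A²
  (B) [s] / [kg·m²·s⁻³·A⁻²] = kg⁻¹·m⁻²·s⁴·A²
  (C) Ω⁻¹ = (V·A⁻¹)⁻¹ = kg⁻¹·m⁻²·s³·A²
  (D) C·V⁻¹ = s·A·(J·C⁻¹)⁻¹ = kg⁻¹·m⁻²·s⁴·A²
  (E) [s] · [kg⁻¹·m⁻²·s³·A²] = kg⁻¹·m⁻²·s⁴·A²
All reduce to kg⁻¹·m⁻²·s⁴·A² except (C), which is kg⁻¹·m⁻²·s³·A².

(C)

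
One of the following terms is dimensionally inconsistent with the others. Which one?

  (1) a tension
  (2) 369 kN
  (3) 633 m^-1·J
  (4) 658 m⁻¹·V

Work out the base dimensions of each:
  (1) [tension] = kg·m·s⁻²
  (2) N = kg·m·s⁻²
  (3) J·m⁻¹ = N·m·m⁻¹ = kg·m·s⁻²
  (4) V·m⁻¹ = J·C⁻¹·m⁻¹ = kg·m·s⁻³·A⁻¹
All reduce to kg·m·s⁻² except (4), which is kg·m·s⁻³·A⁻¹.

(4)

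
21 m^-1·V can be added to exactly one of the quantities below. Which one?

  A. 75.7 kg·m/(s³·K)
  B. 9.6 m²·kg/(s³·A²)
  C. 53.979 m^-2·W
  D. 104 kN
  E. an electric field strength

E.

Reference: V·m⁻¹ = J·C⁻¹·m⁻¹ = kg·m·s⁻³·A⁻¹.
Each option:
  A. kg·m·s⁻³·K⁻¹
  B. kg·m²·s⁻³·A⁻²
  C. W·m⁻² = J·s⁻¹·m⁻² = kg·s⁻³
  D. N = kg·m·s⁻²
  E. [electric field strength] = kg·m·s⁻³·A⁻¹  ← same
Only E. matches kg·m·s⁻³·A⁻¹.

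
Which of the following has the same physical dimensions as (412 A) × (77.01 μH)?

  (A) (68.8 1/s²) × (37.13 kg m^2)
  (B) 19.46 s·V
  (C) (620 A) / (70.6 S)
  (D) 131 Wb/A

Reference: [A] · [kg·m²·s⁻²·A⁻²] = kg·m²·s⁻²·A⁻¹.
Each option:
  (A) [s⁻²] · [kg·m²] = kg·m²·s⁻²
  (B) V·s = J·C⁻¹·s = kg·m²·s⁻²·A⁻¹  ← same
  (C) [A] / [kg⁻¹·m⁻²·s³·A²] = kg·m²·s⁻³·A⁻¹
  (D) Wb·A⁻¹ = V·s·A⁻¹ = kg·m²·s⁻²·A⁻²
Only (B) matches kg·m²·s⁻²·A⁻¹.

(B)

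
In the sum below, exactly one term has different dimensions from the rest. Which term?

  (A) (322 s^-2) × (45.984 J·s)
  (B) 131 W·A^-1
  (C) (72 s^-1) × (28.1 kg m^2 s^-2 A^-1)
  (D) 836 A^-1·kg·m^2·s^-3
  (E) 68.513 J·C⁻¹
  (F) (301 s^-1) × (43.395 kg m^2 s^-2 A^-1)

Expand each in SI base units:
  (A) [s⁻²] · [kg·m²·s⁻¹] = kg·m²·s⁻³
  (B) W·A⁻¹ = J·s⁻¹·A⁻¹ = kg·m²·s⁻³·A⁻¹
  (C) [s⁻¹] · [kg·m²·s⁻²·A⁻¹] = kg·m²·s⁻³·A⁻¹
  (D) kg·m²·s⁻³·A⁻¹
  (E) J·C⁻¹ = N·m·(s·A)⁻¹ = kg·m²·s⁻³·A⁻¹
  (F) [s⁻¹] · [kg·m²·s⁻²·A⁻¹] = kg·m²·s⁻³·A⁻¹
All reduce to kg·m²·s⁻³·A⁻¹ except (A), which is kg·m²·s⁻³.

(A)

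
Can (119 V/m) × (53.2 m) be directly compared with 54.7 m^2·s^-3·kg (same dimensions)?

No

Expand each in SI base units:
  (119 V/m) × (53.2 m):  [kg·m·s⁻³·A⁻¹] · [m] = kg·m²·s⁻³·A⁻¹
  54.7 m^2·s^-3·kg:  kg·m²·s⁻³
kg·m²·s⁻³·A⁻¹ ≠ kg·m²·s⁻³, so they cannot be added.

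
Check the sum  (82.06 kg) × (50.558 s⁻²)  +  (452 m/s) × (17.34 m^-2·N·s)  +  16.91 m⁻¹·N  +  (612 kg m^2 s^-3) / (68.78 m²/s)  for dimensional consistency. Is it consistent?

Yes

Work out the base dimensions of each:
  (82.06 kg) × (50.558 s⁻²):  [kg] · [s⁻²] = kg·s⁻²
  (452 m/s) × (17.34 m^-2·N·s):  [m·s⁻¹] · [kg·m⁻¹·s⁻¹] = kg·s⁻²
  16.91 m⁻¹·N:  N·m⁻¹ = kg·m·s⁻²·m⁻¹ = kg·s⁻²
  (612 kg m^2 s^-3) / (68.78 m²/s):  [kg·m²·s⁻³] / [m²·s⁻¹] = kg·s⁻²
Every term reduces to kg·s⁻².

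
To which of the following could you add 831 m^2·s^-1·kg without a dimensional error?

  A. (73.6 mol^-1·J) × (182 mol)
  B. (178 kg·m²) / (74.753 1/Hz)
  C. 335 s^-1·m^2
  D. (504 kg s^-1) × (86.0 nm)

B.

Reference: kg·m²·s⁻¹.
Each option:
  A. [kg·m²·s⁻²·mol⁻¹] · [mol] = kg·m²·s⁻²
  B. [kg·m²] / [s] = kg·m²·s⁻¹  ← same
  C. m²·s⁻¹
  D. [kg·s⁻¹] · [m] = kg·m·s⁻¹
Only B. matches kg·m²·s⁻¹.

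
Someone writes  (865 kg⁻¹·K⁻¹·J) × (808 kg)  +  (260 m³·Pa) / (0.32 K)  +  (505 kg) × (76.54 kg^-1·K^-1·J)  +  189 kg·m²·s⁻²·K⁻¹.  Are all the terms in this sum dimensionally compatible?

Yes

Work out the base dimensions of each:
  (865 kg⁻¹·K⁻¹·J) × (808 kg):  [m²·s⁻²·K⁻¹] · [kg] = kg·m²·s⁻²·K⁻¹
  (260 m³·Pa) / (0.32 K):  [kg·m²·s⁻²] / [K] = kg·m²·s⁻²·K⁻¹
  (505 kg) × (76.54 kg^-1·K^-1·J):  [kg] · [m²·s⁻²·K⁻¹] = kg·m²·s⁻²·K⁻¹
  189 kg·m²·s⁻²·K⁻¹:  kg·m²·s⁻²·K⁻¹
Every term reduces to kg·m²·s⁻²·K⁻¹.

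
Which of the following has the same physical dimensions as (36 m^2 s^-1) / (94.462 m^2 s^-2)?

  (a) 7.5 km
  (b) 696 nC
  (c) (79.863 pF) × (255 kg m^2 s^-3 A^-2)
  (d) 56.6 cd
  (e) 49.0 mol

(c)

Reference: [m²·s⁻¹] / [m²·s⁻²] = s.
Each option:
  (a) m
  (b) C = s·A
  (c) [kg⁻¹·m⁻²·s⁴·A²] · [kg·m²·s⁻³·A⁻²] = s  ← same
  (d) cd
  (e) mol
Only (c) matches s.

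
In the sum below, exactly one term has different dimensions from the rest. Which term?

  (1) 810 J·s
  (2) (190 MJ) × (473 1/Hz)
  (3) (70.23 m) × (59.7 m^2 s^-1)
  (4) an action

Work out the base dimensions of each:
  (1) J·s = N·m·s = kg·m²·s⁻¹
  (2) [kg·m²·s⁻²] · [s] = kg·m²·s⁻¹
  (3) [m] · [m²·s⁻¹] = m³·s⁻¹
  (4) [action] = kg·m²·s⁻¹
All reduce to kg·m²·s⁻¹ except (3), which is m³·s⁻¹.

(3)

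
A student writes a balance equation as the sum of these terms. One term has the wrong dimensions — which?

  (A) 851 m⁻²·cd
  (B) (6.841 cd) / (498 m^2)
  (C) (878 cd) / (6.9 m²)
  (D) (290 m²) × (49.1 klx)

(D)

Expand each in SI base units:
  (A) cd·m⁻² = m⁻²·cd
  (B) [cd] / [m²] = m⁻²·cd
  (C) [cd] / [m²] = m⁻²·cd
  (D) [m²] · [m⁻²·cd] = cd
All reduce to m⁻²·cd except (D), which is cd.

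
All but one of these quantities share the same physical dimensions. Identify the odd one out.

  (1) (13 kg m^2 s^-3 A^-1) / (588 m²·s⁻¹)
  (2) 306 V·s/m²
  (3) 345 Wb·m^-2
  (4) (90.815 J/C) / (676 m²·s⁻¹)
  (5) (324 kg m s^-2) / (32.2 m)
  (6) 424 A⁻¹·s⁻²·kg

(5)

In SI base units:
  (1) [kg·m²·s⁻³·A⁻¹] / [m²·s⁻¹] = kg·s⁻²·A⁻¹
  (2) V·s·m⁻² = J·C⁻¹·s·m⁻² = kg·s⁻²·A⁻¹
  (3) Wb·m⁻² = V·s·m⁻² = kg·s⁻²·A⁻¹
  (4) [kg·m²·s⁻³·A⁻¹] / [m²·s⁻¹] = kg·s⁻²·A⁻¹
  (5) [kg·m·s⁻²] / [m] = kg·s⁻²
  (6) kg·s⁻²·A⁻¹
All reduce to kg·s⁻²·A⁻¹ except (5), which is kg·s⁻².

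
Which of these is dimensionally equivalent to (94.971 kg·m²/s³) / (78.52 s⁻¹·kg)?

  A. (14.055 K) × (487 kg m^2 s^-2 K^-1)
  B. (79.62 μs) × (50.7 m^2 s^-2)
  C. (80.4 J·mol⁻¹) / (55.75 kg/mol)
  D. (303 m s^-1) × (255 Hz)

C.

Reference: [kg·m²·s⁻³] / [kg·s⁻¹] = m²·s⁻².
Each option:
  A. [K] · [kg·m²·s⁻²·K⁻¹] = kg·m²·s⁻²
  B. [s] · [m²·s⁻²] = m²·s⁻¹
  C. [kg·m²·s⁻²·mol⁻¹] / [kg·mol⁻¹] = m²·s⁻²  ← same
  D. [m·s⁻¹] · [s⁻¹] = m·s⁻²
Only C. matches m²·s⁻².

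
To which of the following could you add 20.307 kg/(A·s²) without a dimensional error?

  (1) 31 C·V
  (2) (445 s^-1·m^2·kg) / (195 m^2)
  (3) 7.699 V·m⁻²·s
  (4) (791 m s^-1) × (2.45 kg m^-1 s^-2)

(3)

Reference: kg·s⁻²·A⁻¹.
Each option:
  (1) C·V = s·A·J·C⁻¹ = kg·m²·s⁻²
  (2) [kg·m²·s⁻¹] / [m²] = kg·s⁻¹
  (3) V·s·m⁻² = J·C⁻¹·s·m⁻² = kg·s⁻²·A⁻¹  ← same
  (4) [m·s⁻¹] · [kg·m⁻¹·s⁻²] = kg·s⁻³
Only (3) matches kg·s⁻²·A⁻¹.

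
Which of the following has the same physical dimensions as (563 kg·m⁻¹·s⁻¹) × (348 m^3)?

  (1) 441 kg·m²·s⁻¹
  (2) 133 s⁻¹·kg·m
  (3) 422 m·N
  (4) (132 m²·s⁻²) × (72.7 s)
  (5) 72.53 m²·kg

Reference: [kg·m⁻¹·s⁻¹] · [m³] = kg·m²·s⁻¹.
Each option:
  (1) kg·m²·s⁻¹  ← same
  (2) kg·m·s⁻¹
  (3) N·m = kg·m·s⁻²·m = kg·m²·s⁻²
  (4) [m²·s⁻²] · [s] = m²·s⁻¹
  (5) kg·m²
Only (1) matches kg·m²·s⁻¹.

(1)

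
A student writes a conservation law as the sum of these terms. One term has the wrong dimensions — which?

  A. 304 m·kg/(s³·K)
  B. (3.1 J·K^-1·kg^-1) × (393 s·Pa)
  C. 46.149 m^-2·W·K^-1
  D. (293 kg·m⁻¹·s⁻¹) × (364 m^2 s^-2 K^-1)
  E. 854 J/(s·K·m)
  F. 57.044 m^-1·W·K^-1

C.

Work out the base dimensions of each:
  A. kg·m·s⁻³·K⁻¹
  B. [m²·s⁻²·K⁻¹] · [kg·m⁻¹·s⁻¹] = kg·m·s⁻³·K⁻¹
  C. W·m⁻²·K⁻¹ = J·s⁻¹·m⁻²·K⁻¹ = kg·s⁻³·K⁻¹
  D. [kg·m⁻¹·s⁻¹] · [m²·s⁻²·K⁻¹] = kg·m·s⁻³·K⁻¹
  E. J·s⁻¹·m⁻¹·K⁻¹ = N·m·s⁻¹·m⁻¹·K⁻¹ = kg·m·s⁻³·K⁻¹
  F. W·m⁻¹·K⁻¹ = J·s⁻¹·m⁻¹·K⁻¹ = kg·m·s⁻³·K⁻¹
All reduce to kg·m·s⁻³·K⁻¹ except C., which is kg·s⁻³·K⁻¹.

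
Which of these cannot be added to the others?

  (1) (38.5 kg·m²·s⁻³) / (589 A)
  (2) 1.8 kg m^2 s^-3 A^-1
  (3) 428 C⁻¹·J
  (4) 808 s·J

(4)

Work out the base dimensions of each:
  (1) [kg·m²·s⁻³] / [A] = kg·m²·s⁻³·A⁻¹
  (2) kg·m²·s⁻³·A⁻¹
  (3) J·C⁻¹ = N·m·(s·A)⁻¹ = kg·m²·s⁻³·A⁻¹
  (4) J·s = N·m·s = kg·m²·s⁻¹
All reduce to kg·m²·s⁻³·A⁻¹ except (4), which is kg·m²·s⁻¹.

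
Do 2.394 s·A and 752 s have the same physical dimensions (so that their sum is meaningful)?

Reduce each to base SI dimensions:
  2.394 s·A:  A·s = s·A
  752 s:  s
s·A ≠ s, so they cannot be added.

No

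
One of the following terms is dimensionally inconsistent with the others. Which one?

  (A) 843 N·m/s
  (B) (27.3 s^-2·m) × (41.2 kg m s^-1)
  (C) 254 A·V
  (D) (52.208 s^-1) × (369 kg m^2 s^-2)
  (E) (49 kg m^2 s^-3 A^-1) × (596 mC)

(E)

Reduce each to base SI dimensions:
  (A) N·m·s⁻¹ = kg·m·s⁻²·m·s⁻¹ = kg·m²·s⁻³
  (B) [m·s⁻²] · [kg·m·s⁻¹] = kg·m²·s⁻³
  (C) V·A = J·C⁻¹·A = kg·m²·s⁻³
  (D) [s⁻¹] · [kg·m²·s⁻²] = kg·m²·s⁻³
  (E) [kg·m²·s⁻³·A⁻¹] · [s·A] = kg·m²·s⁻²
All reduce to kg·m²·s⁻³ except (E), which is kg·m²·s⁻².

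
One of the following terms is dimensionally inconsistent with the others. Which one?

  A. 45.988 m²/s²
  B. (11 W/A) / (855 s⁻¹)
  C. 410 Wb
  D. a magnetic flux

Reduce each to base SI dimensions:
  A. m²·s⁻²
  B. [kg·m²·s⁻³·A⁻¹] / [s⁻¹] = kg·m²·s⁻²·A⁻¹
  C. Wb = V·s = kg·m²·s⁻²·A⁻¹
  D. [magnetic flux] = kg·m²·s⁻²·A⁻¹
All reduce to kg·m²·s⁻²·A⁻¹ except A., which is m²·s⁻².

A.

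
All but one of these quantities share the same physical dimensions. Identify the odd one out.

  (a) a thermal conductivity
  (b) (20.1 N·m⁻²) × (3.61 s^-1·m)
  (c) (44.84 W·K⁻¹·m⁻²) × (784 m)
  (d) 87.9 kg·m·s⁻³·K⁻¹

Dimensions:
  (a) [thermal conductivity] = kg·m·s⁻³·K⁻¹
  (b) [kg·m⁻¹·s⁻²] · [m·s⁻¹] = kg·s⁻³
  (c) [kg·s⁻³·K⁻¹] · [m] = kg·m·s⁻³·K⁻¹
  (d) kg·m·s⁻³·K⁻¹
All reduce to kg·m·s⁻³·K⁻¹ except (b), which is kg·s⁻³.

(b)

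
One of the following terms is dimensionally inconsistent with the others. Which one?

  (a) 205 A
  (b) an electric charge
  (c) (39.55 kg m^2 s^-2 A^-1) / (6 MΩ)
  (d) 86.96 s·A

Work out the base dimensions of each:
  (a) A
  (b) [electric charge] = s·A
  (c) [kg·m²·s⁻²·A⁻¹] / [kg·m²·s⁻³·A⁻²] = s·A
  (d) A·s = s·A
All reduce to s·A except (a), which is A.

(a)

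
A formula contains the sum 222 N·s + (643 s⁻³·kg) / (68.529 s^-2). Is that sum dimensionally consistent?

No

Work out the base dimensions of each:
  222 N·s:  N·s = kg·m·s⁻²·s = kg·m·s⁻¹
  (643 s⁻³·kg) / (68.529 s^-2):  [kg·s⁻³] / [s⁻²] = kg·s⁻¹
kg·m·s⁻¹ ≠ kg·s⁻¹, so they cannot be added.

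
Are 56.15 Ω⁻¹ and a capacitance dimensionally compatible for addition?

Dimensions:
  56.15 Ω⁻¹:  Ω⁻¹ = (V·A⁻¹)⁻¹ = kg⁻¹·m⁻²·s³·A²
  a capacitance:  [capacitance] = kg⁻¹·m⁻²·s⁴·A²
kg⁻¹·m⁻²·s³·A² ≠ kg⁻¹·m⁻²·s⁴·A², so they cannot be added.

No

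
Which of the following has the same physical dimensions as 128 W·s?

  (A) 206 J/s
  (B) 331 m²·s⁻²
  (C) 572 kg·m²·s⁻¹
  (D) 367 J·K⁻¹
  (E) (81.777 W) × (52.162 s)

(E)

Reference: W·s = J·s⁻¹·s = kg·m²·s⁻².
Each option:
  (A) J·s⁻¹ = N·m·s⁻¹ = kg·m²·s⁻³
  (B) m²·s⁻²
  (C) kg·m²·s⁻¹
  (D) J·K⁻¹ = N·m·K⁻¹ = kg·m²·s⁻²·K⁻¹
  (E) [kg·m²·s⁻³] · [s] = kg·m²·s⁻²  ← same
Only (E) matches kg·m²·s⁻².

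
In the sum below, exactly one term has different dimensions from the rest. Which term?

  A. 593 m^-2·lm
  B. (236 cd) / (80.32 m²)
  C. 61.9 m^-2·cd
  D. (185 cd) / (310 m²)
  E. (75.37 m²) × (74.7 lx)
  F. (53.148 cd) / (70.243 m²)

E.

Expand each in SI base units:
  A. lm·m⁻² = cd·m⁻² = m⁻²·cd
  B. [cd] / [m²] = m⁻²·cd
  C. cd·m⁻² = m⁻²·cd
  D. [cd] / [m²] = m⁻²·cd
  E. [m²] · [m⁻²·cd] = cd
  F. [cd] / [m²] = m⁻²·cd
All reduce to m⁻²·cd except E., which is cd.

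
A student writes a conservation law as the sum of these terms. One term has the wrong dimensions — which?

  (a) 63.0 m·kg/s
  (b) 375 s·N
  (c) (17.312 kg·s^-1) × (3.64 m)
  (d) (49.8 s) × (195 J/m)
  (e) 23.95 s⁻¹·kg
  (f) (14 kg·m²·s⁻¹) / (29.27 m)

(e)

In SI base units:
  (a) kg·m·s⁻¹
  (b) N·s = kg·m·s⁻²·s = kg·m·s⁻¹
  (c) [kg·s⁻¹] · [m] = kg·m·s⁻¹
  (d) [s] · [kg·m·s⁻²] = kg·m·s⁻¹
  (e) kg·s⁻¹
  (f) [kg·m²·s⁻¹] / [m] = kg·m·s⁻¹
All reduce to kg·m·s⁻¹ except (e), which is kg·s⁻¹.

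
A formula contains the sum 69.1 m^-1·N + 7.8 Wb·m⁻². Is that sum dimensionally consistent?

No

Dimensions:
  69.1 m^-1·N:  N·m⁻¹ = kg·m·s⁻²·m⁻¹ = kg·s⁻²
  7.8 Wb·m⁻²:  Wb·m⁻² = V·s·m⁻² = kg·s⁻²·A⁻¹
kg·s⁻² ≠ kg·s⁻²·A⁻¹, so they cannot be added.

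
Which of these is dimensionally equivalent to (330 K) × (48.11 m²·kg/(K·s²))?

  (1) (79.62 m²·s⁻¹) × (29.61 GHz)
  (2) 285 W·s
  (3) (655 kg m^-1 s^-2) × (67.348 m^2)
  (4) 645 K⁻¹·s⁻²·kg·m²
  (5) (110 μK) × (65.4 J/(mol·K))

Reference: [K] · [kg·m²·s⁻²·K⁻¹] = kg·m²·s⁻².
Each option:
  (1) [m²·s⁻¹] · [s⁻¹] = m²·s⁻²
  (2) W·s = J·s⁻¹·s = kg·m²·s⁻²  ← same
  (3) [kg·m⁻¹·s⁻²] · [m²] = kg·m·s⁻²
  (4) kg·m²·s⁻²·K⁻¹
  (5) [K] · [kg·m²·s⁻²·K⁻¹·mol⁻¹] = kg·m²·s⁻²·mol⁻¹
Only (2) matches kg·m²·s⁻².

(2)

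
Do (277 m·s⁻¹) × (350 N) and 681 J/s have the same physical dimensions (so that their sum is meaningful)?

In SI base units:
  (277 m·s⁻¹) × (350 N):  [m·s⁻¹] · [kg·m·s⁻²] = kg·m²·s⁻³
  681 J/s:  J·s⁻¹ = N·m·s⁻¹ = kg·m²·s⁻³
Both are kg·m²·s⁻³, so they have the same dimensions and can be added.

Yes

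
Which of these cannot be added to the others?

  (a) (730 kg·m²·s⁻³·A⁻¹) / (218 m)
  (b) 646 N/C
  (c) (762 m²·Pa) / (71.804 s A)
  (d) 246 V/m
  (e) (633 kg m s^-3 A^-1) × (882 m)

Dimensions:
  (a) [kg·m²·s⁻³·A⁻¹] / [m] = kg·m·s⁻³·A⁻¹
  (b) N·C⁻¹ = kg·m·s⁻²·(s·A)⁻¹ = kg·m·s⁻³·A⁻¹
  (c) [kg·m·s⁻²] / [s·A] = kg·m·s⁻³·A⁻¹
  (d) V·m⁻¹ = J·C⁻¹·m⁻¹ = kg·m·s⁻³·A⁻¹
  (e) [kg·m·s⁻³·A⁻¹] · [m] = kg·m²·s⁻³·A⁻¹
All reduce to kg·m·s⁻³·A⁻¹ except (e), which is kg·m²·s⁻³·A⁻¹.

(e)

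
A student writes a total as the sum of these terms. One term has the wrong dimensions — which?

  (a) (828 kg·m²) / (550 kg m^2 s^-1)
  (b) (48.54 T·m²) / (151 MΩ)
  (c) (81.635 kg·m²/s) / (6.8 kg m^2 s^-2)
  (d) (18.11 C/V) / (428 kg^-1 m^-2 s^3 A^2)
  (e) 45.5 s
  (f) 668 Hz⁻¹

Reduce each to base SI dimensions:
  (a) [kg·m²] / [kg·m²·s⁻¹] = s
  (b) [kg·m²·s⁻²·A⁻¹] / [kg·m²·s⁻³·A⁻²] = s·A
  (c) [kg·m²·s⁻¹] / [kg·m²·s⁻²] = s
  (d) [kg⁻¹·m⁻²·s⁴·A²] / [kg⁻¹·m⁻²·s³·A²] = s
  (e) s
  (f) Hz⁻¹ = (s⁻¹)⁻¹ = s
All reduce to s except (b), which is s·A.

(b)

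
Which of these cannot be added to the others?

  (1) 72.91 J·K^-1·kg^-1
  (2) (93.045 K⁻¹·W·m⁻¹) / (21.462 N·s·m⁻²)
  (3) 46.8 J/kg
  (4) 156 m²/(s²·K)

(3)

In SI base units:
  (1) J·kg⁻¹·K⁻¹ = N·m·kg⁻¹·K⁻¹ = m²·s⁻²·K⁻¹
  (2) [kg·m·s⁻³·K⁻¹] / [kg·m⁻¹·s⁻¹] = m²·s⁻²·K⁻¹
  (3) J·kg⁻¹ = N·m·kg⁻¹ = m²·s⁻²
  (4) m²·s⁻²·K⁻¹
All reduce to m²·s⁻²·K⁻¹ except (3), which is m²·s⁻².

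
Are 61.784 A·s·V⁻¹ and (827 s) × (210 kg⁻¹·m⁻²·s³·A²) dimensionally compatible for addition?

Reduce each to base SI dimensions:
  61.784 A·s·V⁻¹:  A·s·V⁻¹ = A·s·(J·C⁻¹)⁻¹ = kg⁻¹·m⁻²·s⁴·A²
  (827 s) × (210 kg⁻¹·m⁻²·s³·A²):  [s] · [kg⁻¹·m⁻²·s³·A²] = kg⁻¹·m⁻²·s⁴·A²
Both are kg⁻¹·m⁻²·s⁴·A², so they have the same dimensions and can be added.

Yes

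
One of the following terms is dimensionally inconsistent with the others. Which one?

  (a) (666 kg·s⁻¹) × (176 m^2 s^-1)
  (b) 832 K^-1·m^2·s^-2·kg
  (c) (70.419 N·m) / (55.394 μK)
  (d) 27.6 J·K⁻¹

Reduce each to base SI dimensions:
  (a) [kg·s⁻¹] · [m²·s⁻¹] = kg·m²·s⁻²
  (b) kg·m²·s⁻²·K⁻¹
  (c) [kg·m²·s⁻²] / [K] = kg·m²·s⁻²·K⁻¹
  (d) J·K⁻¹ = N·m·K⁻¹ = kg·m²·s⁻²·K⁻¹
All reduce to kg·m²·s⁻²·K⁻¹ except (a), which is kg·m²·s⁻².

(a)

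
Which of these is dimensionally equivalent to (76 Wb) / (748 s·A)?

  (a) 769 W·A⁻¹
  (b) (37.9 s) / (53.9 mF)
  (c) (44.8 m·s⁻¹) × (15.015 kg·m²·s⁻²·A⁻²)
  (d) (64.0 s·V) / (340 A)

Reference: [kg·m²·s⁻²·A⁻¹] / [s·A] = kg·m²·s⁻³·A⁻².
Each option:
  (a) W·A⁻¹ = J·s⁻¹·A⁻¹ = kg·m²·s⁻³·A⁻¹
  (b) [s] / [kg⁻¹·m⁻²·s⁴·A²] = kg·m²·s⁻³·A⁻²  ← same
  (c) [m·s⁻¹] · [kg·m²·s⁻²·A⁻²] = kg·m³·s⁻³·A⁻²
  (d) [kg·m²·s⁻²·A⁻¹] / [A] = kg·m²·s⁻²·A⁻²
Only (b) matches kg·m²·s⁻³·A⁻².

(b)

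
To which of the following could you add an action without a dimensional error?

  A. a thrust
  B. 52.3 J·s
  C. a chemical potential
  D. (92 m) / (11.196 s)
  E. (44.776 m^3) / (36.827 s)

B.

Reference: [action] = kg·m²·s⁻¹.
Each option:
  A. [thrust] = kg·m·s⁻²
  B. J·s = N·m·s = kg·m²·s⁻¹  ← same
  C. [chemical potential] = kg·m²·s⁻²·mol⁻¹
  D. [m] / [s] = m·s⁻¹
  E. [m³] / [s] = m³·s⁻¹
Only B. matches kg·m²·s⁻¹.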